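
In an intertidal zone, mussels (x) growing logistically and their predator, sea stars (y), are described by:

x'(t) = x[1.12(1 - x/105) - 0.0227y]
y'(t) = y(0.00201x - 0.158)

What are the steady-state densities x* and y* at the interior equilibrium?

From dy/dt = 0 with y > 0: 0.00201x* = 0.158, so x* = 78.6.
Substitute into dx/dt = 0: 1.12(1 - 78.6/105) = 0.0227y*.
The bracket is 0.251, giving y* = 0.282/0.0227 = 12.4.

x* ≈ 78.6, y* ≈ 12.4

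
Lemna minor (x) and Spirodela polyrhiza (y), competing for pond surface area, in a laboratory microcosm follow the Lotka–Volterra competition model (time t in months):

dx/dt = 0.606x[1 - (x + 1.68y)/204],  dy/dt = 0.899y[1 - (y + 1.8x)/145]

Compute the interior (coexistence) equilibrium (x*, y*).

x* ≈ 19.6, y* ≈ 110

Setting both brackets to zero gives the nullclines x + 1.68y = 204 and 1.8x + y = 145.
Substituting y = 145 - 1.8x into the first: x(1 - 1.68·1.8) = 204 - 1.68·145.
So x* = -39.6/-2.02 = 19.6, and then y* = 145 - 1.8·19.6 = 110.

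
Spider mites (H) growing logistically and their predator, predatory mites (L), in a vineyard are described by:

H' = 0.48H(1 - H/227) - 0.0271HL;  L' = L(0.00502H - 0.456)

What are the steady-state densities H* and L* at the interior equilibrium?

H* ≈ 90.8, L* ≈ 10.6

From dL/dt = 0 with L > 0: 0.00502H* = 0.456, so H* = 90.8.
Substitute into dH/dt = 0: 0.48(1 - 90.8/227) = 0.0271L*.
The bracket is 0.6, giving L* = 0.288/0.0271 = 10.6.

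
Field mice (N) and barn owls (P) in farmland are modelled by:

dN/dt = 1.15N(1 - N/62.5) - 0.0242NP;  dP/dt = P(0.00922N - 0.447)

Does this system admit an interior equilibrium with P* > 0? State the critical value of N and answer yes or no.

The predator equation gives dP/dt > 0 only when N > 0.447/0.00922 = 48.5.
Without the predator, N → K = 62.5. Since 62.5 > 48.5, the predator can invade and persist.

Threshold N = 48.5; K > 48.5, so yes, the predator persists.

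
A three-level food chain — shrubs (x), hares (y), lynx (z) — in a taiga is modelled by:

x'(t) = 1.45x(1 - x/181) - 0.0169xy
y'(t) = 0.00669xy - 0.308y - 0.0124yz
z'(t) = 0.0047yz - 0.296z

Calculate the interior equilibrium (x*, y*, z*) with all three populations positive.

x* ≈ 48.1, y* ≈ 63, z* ≈ 1.13

From dz/dt = 0: 0.0047y* = 0.296, so y* = 63.
From dx/dt = 0: 1.45(1 - x*/181) = 0.0169·63, giving x* = 181·(1 - 0.734) = 48.1.
From dy/dt = 0: 0.00669·48.1 - 0.308 = 0.0124z*, so z* = 0.0141/0.0124 = 1.13.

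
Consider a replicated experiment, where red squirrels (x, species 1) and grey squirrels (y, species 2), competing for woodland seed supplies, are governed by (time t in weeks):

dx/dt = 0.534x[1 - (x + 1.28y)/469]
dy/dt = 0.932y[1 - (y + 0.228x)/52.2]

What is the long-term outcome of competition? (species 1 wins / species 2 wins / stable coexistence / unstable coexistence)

Compare the nullcline intercepts: K1/α12 = 469/1.28 = 366 > K2 = 52.2; K2/α21 = 52.2/0.228 = 229 < K1 = 469.
Since the inequalities point opposite ways, species 1 can invade but species 2 cannot.

species 1 excludes species 2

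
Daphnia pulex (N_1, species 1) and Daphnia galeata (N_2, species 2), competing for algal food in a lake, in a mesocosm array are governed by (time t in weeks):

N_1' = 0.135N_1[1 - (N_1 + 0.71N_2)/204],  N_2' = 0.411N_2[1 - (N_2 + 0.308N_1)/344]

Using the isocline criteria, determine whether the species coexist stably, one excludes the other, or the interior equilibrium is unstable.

Compare the nullcline intercepts: K1/α12 = 204/0.71 = 287 < K2 = 344; K2/α21 = 344/0.308 = 1120 > K1 = 204.
Since the inequalities point opposite ways, species 2 can invade but species 1 cannot.

species 2 excludes species 1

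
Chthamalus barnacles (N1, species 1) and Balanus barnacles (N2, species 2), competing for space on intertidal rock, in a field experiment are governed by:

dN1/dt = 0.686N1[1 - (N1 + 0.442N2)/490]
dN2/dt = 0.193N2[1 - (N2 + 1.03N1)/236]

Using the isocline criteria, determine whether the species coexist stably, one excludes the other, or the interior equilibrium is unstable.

Compare the nullcline intercepts: K1/α12 = 490/0.442 = 1110 > K2 = 236; K2/α21 = 236/1.03 = 229 < K1 = 490.
Since the inequalities point opposite ways, species 1 can invade but species 2 cannot.

species 1 excludes species 2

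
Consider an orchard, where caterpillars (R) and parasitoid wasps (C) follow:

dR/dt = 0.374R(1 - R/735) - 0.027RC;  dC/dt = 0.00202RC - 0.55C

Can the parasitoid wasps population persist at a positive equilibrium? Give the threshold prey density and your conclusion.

Threshold R = 272; K > 272, so yes, the predator persists.

The predator equation gives dC/dt > 0 only when R > 0.55/0.00202 = 272.
Without the predator, R → K = 735. Since 735 > 272, the predator can invade and persist.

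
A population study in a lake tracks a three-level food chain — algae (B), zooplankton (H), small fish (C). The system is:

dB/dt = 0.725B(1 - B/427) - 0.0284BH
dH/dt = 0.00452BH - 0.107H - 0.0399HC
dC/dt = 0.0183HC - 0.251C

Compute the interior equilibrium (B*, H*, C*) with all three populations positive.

From dC/dt = 0: 0.0183H* = 0.251, so H* = 13.7.
From dB/dt = 0: 0.725(1 - B*/427) = 0.0284·13.7, giving B* = 427·(1 - 0.537) = 198.
From dH/dt = 0: 0.00452·198 - 0.107 = 0.0399C*, so C* = 0.786/0.0399 = 19.7.

B* ≈ 198, H* ≈ 13.7, C* ≈ 19.7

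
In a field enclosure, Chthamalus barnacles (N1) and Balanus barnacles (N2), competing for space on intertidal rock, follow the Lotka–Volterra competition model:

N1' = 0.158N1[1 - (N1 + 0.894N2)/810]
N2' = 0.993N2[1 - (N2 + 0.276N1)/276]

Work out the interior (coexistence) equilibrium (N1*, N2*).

N1* ≈ 748, N2* ≈ 69.6

Setting both brackets to zero gives the nullclines N1 + 0.894N2 = 810 and 0.276N1 + N2 = 276.
Substituting N2 = 276 - 0.276N1 into the first: N1(1 - 0.894·0.276) = 810 - 0.894·276.
So N1* = 563/0.753 = 748, and then N2* = 276 - 0.276·748 = 69.6.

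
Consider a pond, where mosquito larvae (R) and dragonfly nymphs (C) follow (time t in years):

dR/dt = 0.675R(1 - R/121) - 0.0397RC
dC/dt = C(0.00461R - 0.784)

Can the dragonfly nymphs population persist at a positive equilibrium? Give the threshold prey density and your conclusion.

Threshold R = 170; K < 170, so no, the predator goes extinct.

The predator equation gives dC/dt > 0 only when R > 0.784/0.00461 = 170.
Without the predator, R → K = 121. Since 121 < 170, the predator cannot invade.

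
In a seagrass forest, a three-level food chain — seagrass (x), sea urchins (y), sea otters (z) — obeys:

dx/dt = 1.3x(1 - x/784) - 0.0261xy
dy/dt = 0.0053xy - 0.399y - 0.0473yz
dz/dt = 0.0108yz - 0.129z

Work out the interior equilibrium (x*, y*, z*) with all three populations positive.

x* ≈ 596, y* ≈ 11.9, z* ≈ 58.3

From dz/dt = 0: 0.0108y* = 0.129, so y* = 11.9.
From dx/dt = 0: 1.3(1 - x*/784) = 0.0261·11.9, giving x* = 784·(1 - 0.24) = 596.
From dy/dt = 0: 0.0053·596 - 0.399 = 0.0473z*, so z* = 2.76/0.0473 = 58.3.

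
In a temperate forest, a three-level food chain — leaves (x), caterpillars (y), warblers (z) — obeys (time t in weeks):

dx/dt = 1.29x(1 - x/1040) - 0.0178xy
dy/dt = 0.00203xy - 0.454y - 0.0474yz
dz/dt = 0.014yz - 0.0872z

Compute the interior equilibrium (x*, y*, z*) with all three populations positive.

From dz/dt = 0: 0.014y* = 0.0872, so y* = 6.23.
From dx/dt = 0: 1.29(1 - x*/1040) = 0.0178·6.23, giving x* = 1040·(1 - 0.0859) = 951.
From dy/dt = 0: 0.00203·951 - 0.454 = 0.0474z*, so z* = 1.48/0.0474 = 31.1.

x* ≈ 951, y* ≈ 6.23, z* ≈ 31.1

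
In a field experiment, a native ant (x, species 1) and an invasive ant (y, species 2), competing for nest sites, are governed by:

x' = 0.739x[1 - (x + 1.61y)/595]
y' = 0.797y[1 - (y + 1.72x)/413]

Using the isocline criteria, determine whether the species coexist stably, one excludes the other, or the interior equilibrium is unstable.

unstable coexistence (outcome depends on initial conditions)

Compare the nullcline intercepts: K1/α12 = 595/1.61 = 370 < K2 = 413; K2/α21 = 413/1.72 = 240 < K1 = 595.
Since both are reversed, neither can invade when rare; the interior point is a saddle.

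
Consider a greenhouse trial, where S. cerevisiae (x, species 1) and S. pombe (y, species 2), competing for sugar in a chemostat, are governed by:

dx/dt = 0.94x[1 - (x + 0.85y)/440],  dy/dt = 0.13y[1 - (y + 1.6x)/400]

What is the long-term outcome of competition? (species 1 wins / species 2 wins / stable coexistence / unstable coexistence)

species 1 excludes species 2

Compare the nullcline intercepts: K1/α12 = 440/0.85 = 518 > K2 = 400; K2/α21 = 400/1.6 = 250 < K1 = 440.
Since the inequalities point opposite ways, species 1 can invade but species 2 cannot.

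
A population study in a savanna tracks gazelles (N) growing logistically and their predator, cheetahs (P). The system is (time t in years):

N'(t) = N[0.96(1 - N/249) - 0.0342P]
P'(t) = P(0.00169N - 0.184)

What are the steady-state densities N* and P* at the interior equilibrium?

From dP/dt = 0 with P > 0: 0.00169N* = 0.184, so N* = 109.
Substitute into dN/dt = 0: 0.96(1 - 109/249) = 0.0342P*.
The bracket is 0.563, giving P* = 0.54/0.0342 = 15.8.

N* ≈ 109, P* ≈ 15.8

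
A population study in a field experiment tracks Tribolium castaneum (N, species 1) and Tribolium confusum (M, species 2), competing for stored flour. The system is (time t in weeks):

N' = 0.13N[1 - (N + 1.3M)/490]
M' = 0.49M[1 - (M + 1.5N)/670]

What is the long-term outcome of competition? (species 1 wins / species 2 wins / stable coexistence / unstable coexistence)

unstable coexistence (outcome depends on initial conditions)

Compare the nullcline intercepts: K1/α12 = 490/1.3 = 377 < K2 = 670; K2/α21 = 670/1.5 = 447 < K1 = 490.
Since both are reversed, neither can invade when rare; the interior point is a saddle.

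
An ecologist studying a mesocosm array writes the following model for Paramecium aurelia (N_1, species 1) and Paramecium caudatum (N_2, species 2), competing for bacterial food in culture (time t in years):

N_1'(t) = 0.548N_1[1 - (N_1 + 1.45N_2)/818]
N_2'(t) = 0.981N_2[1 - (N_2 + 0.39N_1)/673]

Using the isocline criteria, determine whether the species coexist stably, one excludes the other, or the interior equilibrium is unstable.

Compare the nullcline intercepts: K1/α12 = 818/1.45 = 564 < K2 = 673; K2/α21 = 673/0.39 = 1730 > K1 = 818.
Since the inequalities point opposite ways, species 2 can invade but species 1 cannot.

species 2 excludes species 1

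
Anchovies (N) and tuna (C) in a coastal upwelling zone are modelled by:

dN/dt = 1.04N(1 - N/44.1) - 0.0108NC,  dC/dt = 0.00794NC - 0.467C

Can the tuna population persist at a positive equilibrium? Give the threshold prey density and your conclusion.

The predator equation gives dC/dt > 0 only when N > 0.467/0.00794 = 58.8.
Without the predator, N → K = 44.1. Since 44.1 < 58.8, the predator cannot invade.

Threshold N = 58.8; K < 58.8, so no, the predator goes extinct.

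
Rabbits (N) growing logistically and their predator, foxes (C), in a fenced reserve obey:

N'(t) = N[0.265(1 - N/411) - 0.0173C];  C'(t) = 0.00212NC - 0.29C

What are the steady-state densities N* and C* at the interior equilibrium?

N* ≈ 137, C* ≈ 10.2

From dC/dt = 0 with C > 0: 0.00212N* = 0.29, so N* = 137.
Substitute into dN/dt = 0: 0.265(1 - 137/411) = 0.0173C*.
The bracket is 0.667, giving C* = 0.177/0.0173 = 10.2.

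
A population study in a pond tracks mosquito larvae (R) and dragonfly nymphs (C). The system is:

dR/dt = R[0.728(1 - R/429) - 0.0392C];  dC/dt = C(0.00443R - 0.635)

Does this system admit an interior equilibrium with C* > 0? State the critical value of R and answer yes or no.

Threshold R = 143; K > 143, so yes, the predator persists.

The predator equation gives dC/dt > 0 only when R > 0.635/0.00443 = 143.
Without the predator, R → K = 429. Since 429 > 143, the predator can invade and persist.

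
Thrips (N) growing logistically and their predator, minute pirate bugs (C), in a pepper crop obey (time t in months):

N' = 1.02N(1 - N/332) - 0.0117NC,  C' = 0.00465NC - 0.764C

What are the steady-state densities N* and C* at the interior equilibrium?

From dC/dt = 0 with C > 0: 0.00465N* = 0.764, so N* = 164.
Substitute into dN/dt = 0: 1.02(1 - 164/332) = 0.0117C*.
The bracket is 0.505, giving C* = 0.515/0.0117 = 44.

N* ≈ 164, C* ≈ 44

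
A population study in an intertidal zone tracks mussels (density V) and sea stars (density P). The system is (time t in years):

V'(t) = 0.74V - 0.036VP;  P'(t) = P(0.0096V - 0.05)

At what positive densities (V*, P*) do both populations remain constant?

V* ≈ 5.21, P* ≈ 20.6

Set dP/dt = 0 with P > 0: 0.0096V - 0.05 = 0, so V* = 0.05/0.0096 = 5.21.
Set dV/dt = 0 with V > 0: 0.74 - 0.036P = 0, so P* = 0.74/0.036 = 20.6.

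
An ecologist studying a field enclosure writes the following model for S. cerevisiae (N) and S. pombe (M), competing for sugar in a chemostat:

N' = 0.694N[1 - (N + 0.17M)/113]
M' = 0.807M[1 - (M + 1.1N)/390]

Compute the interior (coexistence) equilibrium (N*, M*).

N* ≈ 57.4, M* ≈ 327

Setting both brackets to zero gives the nullclines N + 0.17M = 113 and 1.1N + M = 390.
Substituting M = 390 - 1.1N into the first: N(1 - 0.17·1.1) = 113 - 0.17·390.
So N* = 46.7/0.813 = 57.4, and then M* = 390 - 1.1·57.4 = 327.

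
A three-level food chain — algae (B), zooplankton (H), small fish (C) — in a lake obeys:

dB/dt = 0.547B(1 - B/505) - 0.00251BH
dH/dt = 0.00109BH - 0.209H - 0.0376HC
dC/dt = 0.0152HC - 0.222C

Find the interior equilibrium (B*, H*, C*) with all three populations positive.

B* ≈ 471, H* ≈ 14.6, C* ≈ 8.1

From dC/dt = 0: 0.0152H* = 0.222, so H* = 14.6.
From dB/dt = 0: 0.547(1 - B*/505) = 0.00251·14.6, giving B* = 505·(1 - 0.067) = 471.
From dH/dt = 0: 0.00109·471 - 0.209 = 0.0376C*, so C* = 0.305/0.0376 = 8.1.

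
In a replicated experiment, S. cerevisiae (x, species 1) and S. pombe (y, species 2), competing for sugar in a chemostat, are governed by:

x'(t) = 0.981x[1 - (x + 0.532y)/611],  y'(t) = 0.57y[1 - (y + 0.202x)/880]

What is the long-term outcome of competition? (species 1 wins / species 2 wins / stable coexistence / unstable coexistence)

Compare the nullcline intercepts: K1/α12 = 611/0.532 = 1150 > K2 = 880; K2/α21 = 880/0.202 = 4360 > K1 = 611.
Since both inequalities hold, each species can invade when rare, so the interior equilibrium is stable.

stable coexistence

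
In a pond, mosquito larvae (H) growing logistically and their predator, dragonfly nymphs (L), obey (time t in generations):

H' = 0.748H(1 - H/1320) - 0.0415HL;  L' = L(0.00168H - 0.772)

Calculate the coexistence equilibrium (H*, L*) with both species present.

H* ≈ 460, L* ≈ 11.7

From dL/dt = 0 with L > 0: 0.00168H* = 0.772, so H* = 460.
Substitute into dH/dt = 0: 0.748(1 - 460/1320) = 0.0415L*.
The bracket is 0.652, giving L* = 0.488/0.0415 = 11.7.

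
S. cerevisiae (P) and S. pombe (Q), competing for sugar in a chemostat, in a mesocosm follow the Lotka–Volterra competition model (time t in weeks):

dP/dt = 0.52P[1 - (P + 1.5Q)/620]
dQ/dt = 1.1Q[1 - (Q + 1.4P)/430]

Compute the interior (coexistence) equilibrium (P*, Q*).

Setting both brackets to zero gives the nullclines P + 1.5Q = 620 and 1.4P + Q = 430.
Substituting Q = 430 - 1.4P into the first: P(1 - 1.5·1.4) = 620 - 1.5·430.
So P* = -25/-1.1 = 22.7, and then Q* = 430 - 1.4·22.7 = 398.

P* ≈ 22.7, Q* ≈ 398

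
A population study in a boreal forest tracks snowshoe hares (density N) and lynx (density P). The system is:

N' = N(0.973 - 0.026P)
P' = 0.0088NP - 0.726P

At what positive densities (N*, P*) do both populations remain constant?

N* ≈ 82.5, P* ≈ 37.4

Set dP/dt = 0 with P > 0: 0.0088N - 0.726 = 0, so N* = 0.726/0.0088 = 82.5.
Set dN/dt = 0 with N > 0: 0.973 - 0.026P = 0, so P* = 0.973/0.026 = 37.4.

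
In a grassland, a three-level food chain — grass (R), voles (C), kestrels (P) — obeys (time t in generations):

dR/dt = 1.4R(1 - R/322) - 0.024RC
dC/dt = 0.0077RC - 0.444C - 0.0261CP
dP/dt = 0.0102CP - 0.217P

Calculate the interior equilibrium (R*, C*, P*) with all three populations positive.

From dP/dt = 0: 0.0102C* = 0.217, so C* = 21.3.
From dR/dt = 0: 1.4(1 - R*/322) = 0.024·21.3, giving R* = 322·(1 - 0.365) = 205.
From dC/dt = 0: 0.0077·205 - 0.444 = 0.0261P*, so P* = 1.13/0.0261 = 43.3.

R* ≈ 205, C* ≈ 21.3, P* ≈ 43.3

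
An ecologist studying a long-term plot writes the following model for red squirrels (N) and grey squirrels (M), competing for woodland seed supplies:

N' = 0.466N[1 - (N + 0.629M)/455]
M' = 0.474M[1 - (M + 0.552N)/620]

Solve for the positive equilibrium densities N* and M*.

Setting both brackets to zero gives the nullclines N + 0.629M = 455 and 0.552N + M = 620.
Substituting M = 620 - 0.552N into the first: N(1 - 0.629·0.552) = 455 - 0.629·620.
So N* = 65/0.653 = 99.6, and then M* = 620 - 0.552·99.6 = 565.

N* ≈ 99.6, M* ≈ 565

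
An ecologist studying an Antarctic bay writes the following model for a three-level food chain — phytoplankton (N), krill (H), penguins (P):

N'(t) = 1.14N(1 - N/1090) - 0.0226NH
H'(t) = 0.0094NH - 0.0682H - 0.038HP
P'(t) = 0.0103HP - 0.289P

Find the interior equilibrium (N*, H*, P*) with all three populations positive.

N* ≈ 484, H* ≈ 28.1, P* ≈ 118

From dP/dt = 0: 0.0103H* = 0.289, so H* = 28.1.
From dN/dt = 0: 1.14(1 - N*/1090) = 0.0226·28.1, giving N* = 1090·(1 - 0.556) = 484.
From dH/dt = 0: 0.0094·484 - 0.0682 = 0.038P*, so P* = 4.48/0.038 = 118.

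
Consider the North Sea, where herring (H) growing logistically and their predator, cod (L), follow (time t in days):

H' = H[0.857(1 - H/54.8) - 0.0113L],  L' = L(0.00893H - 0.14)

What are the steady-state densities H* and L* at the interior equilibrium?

H* ≈ 15.7, L* ≈ 54.1

From dL/dt = 0 with L > 0: 0.00893H* = 0.14, so H* = 15.7.
Substitute into dH/dt = 0: 0.857(1 - 15.7/54.8) = 0.0113L*.
The bracket is 0.714, giving L* = 0.612/0.0113 = 54.1.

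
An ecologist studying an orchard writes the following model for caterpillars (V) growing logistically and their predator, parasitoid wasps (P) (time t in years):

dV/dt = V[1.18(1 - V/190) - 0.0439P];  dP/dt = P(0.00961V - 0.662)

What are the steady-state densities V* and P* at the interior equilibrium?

From dP/dt = 0 with P > 0: 0.00961V* = 0.662, so V* = 68.9.
Substitute into dV/dt = 0: 1.18(1 - 68.9/190) = 0.0439P*.
The bracket is 0.637, giving P* = 0.752/0.0439 = 17.1.

V* ≈ 68.9, P* ≈ 17.1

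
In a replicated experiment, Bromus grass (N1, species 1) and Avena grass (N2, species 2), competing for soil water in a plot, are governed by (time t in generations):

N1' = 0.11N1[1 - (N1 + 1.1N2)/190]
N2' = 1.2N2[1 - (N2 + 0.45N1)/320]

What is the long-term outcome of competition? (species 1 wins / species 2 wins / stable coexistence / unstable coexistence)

species 2 excludes species 1

Compare the nullcline intercepts: K1/α12 = 190/1.1 = 173 < K2 = 320; K2/α21 = 320/0.45 = 711 > K1 = 190.
Since the inequalities point opposite ways, species 2 can invade but species 1 cannot.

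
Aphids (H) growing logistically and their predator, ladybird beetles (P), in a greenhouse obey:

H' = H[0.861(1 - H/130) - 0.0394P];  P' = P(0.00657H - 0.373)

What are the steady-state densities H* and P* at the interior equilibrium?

From dP/dt = 0 with P > 0: 0.00657H* = 0.373, so H* = 56.8.
Substitute into dH/dt = 0: 0.861(1 - 56.8/130) = 0.0394P*.
The bracket is 0.563, giving P* = 0.485/0.0394 = 12.3.

H* ≈ 56.8, P* ≈ 12.3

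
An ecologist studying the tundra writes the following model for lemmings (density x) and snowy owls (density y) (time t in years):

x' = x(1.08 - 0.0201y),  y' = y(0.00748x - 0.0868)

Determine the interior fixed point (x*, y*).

Set dy/dt = 0 with y > 0: 0.00748x - 0.0868 = 0, so x* = 0.0868/0.00748 = 11.6.
Set dx/dt = 0 with x > 0: 1.08 - 0.0201y = 0, so y* = 1.08/0.0201 = 53.7.

x* ≈ 11.6, y* ≈ 53.7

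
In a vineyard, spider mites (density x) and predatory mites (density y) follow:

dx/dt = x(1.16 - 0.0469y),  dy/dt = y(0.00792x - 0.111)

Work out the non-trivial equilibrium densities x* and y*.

x* ≈ 14, y* ≈ 24.7

Set dy/dt = 0 with y > 0: 0.00792x - 0.111 = 0, so x* = 0.111/0.00792 = 14.
Set dx/dt = 0 with x > 0: 1.16 - 0.0469y = 0, so y* = 1.16/0.0469 = 24.7.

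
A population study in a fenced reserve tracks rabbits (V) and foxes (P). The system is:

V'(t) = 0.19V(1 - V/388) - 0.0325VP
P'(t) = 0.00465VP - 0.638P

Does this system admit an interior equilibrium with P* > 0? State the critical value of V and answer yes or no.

The predator equation gives dP/dt > 0 only when V > 0.638/0.00465 = 137.
Without the predator, V → K = 388. Since 388 > 137, the predator can invade and persist.

Threshold V = 137; K > 137, so yes, the predator persists.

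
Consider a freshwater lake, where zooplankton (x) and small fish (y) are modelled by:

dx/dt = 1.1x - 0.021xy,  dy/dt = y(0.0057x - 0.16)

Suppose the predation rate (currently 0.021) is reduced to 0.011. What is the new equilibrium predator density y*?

At the interior fixed point, setting dx/dt = 0 with x > 0 fixes y* = (prey growth rate)/(xy coefficient) — independent of the other coefficients.
With the change, y* = 1.1/0.011 = 100; it rises from 52.4.

y* ≈ 100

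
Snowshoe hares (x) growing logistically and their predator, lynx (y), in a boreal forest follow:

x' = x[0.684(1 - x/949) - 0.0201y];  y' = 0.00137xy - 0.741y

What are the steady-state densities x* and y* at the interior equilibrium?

From dy/dt = 0 with y > 0: 0.00137x* = 0.741, so x* = 541.
Substitute into dx/dt = 0: 0.684(1 - 541/949) = 0.0201y*.
The bracket is 0.43, giving y* = 0.294/0.0201 = 14.6.

x* ≈ 541, y* ≈ 14.6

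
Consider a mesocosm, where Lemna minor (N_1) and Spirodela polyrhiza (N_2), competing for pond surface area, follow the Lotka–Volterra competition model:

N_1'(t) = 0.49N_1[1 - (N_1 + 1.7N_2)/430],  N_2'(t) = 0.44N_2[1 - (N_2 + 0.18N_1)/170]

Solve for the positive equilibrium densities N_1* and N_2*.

N_1* ≈ 203, N_2* ≈ 133

Setting both brackets to zero gives the nullclines N_1 + 1.7N_2 = 430 and 0.18N_1 + N_2 = 170.
Substituting N_2 = 170 - 0.18N_1 into the first: N_1(1 - 1.7·0.18) = 430 - 1.7·170.
So N_1* = 141/0.694 = 203, and then N_2* = 170 - 0.18·203 = 133.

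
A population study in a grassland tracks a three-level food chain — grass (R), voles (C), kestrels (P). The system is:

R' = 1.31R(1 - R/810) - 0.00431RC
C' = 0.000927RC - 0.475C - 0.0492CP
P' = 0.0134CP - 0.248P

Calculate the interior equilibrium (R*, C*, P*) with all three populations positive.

R* ≈ 761, C* ≈ 18.5, P* ≈ 4.68

From dP/dt = 0: 0.0134C* = 0.248, so C* = 18.5.
From dR/dt = 0: 1.31(1 - R*/810) = 0.00431·18.5, giving R* = 810·(1 - 0.0609) = 761.
From dC/dt = 0: 0.000927·761 - 0.475 = 0.0492P*, so P* = 0.23/0.0492 = 4.68.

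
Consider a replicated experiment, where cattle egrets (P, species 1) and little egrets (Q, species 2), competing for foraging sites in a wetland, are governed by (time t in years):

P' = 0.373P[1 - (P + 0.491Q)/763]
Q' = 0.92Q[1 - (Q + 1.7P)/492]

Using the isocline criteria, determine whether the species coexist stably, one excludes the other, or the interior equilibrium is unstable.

Compare the nullcline intercepts: K1/α12 = 763/0.491 = 1550 > K2 = 492; K2/α21 = 492/1.7 = 289 < K1 = 763.
Since the inequalities point opposite ways, species 1 can invade but species 2 cannot.

species 1 excludes species 2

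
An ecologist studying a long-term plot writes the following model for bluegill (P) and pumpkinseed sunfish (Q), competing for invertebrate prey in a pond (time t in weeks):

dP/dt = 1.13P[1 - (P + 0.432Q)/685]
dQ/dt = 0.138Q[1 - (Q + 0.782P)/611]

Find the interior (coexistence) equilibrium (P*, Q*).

Setting both brackets to zero gives the nullclines P + 0.432Q = 685 and 0.782P + Q = 611.
Substituting Q = 611 - 0.782P into the first: P(1 - 0.432·0.782) = 685 - 0.432·611.
So P* = 421/0.662 = 636, and then Q* = 611 - 0.782·636 = 114.

P* ≈ 636, Q* ≈ 114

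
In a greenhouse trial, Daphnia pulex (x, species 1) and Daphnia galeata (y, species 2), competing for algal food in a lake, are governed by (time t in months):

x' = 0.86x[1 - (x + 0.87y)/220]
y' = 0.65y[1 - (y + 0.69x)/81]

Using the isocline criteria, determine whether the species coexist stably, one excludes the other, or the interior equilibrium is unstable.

species 1 excludes species 2

Compare the nullcline intercepts: K1/α12 = 220/0.87 = 253 > K2 = 81; K2/α21 = 81/0.69 = 117 < K1 = 220.
Since the inequalities point opposite ways, species 1 can invade but species 2 cannot.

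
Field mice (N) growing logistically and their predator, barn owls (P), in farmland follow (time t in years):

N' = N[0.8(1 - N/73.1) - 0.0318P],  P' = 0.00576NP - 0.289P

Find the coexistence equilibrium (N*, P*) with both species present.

From dP/dt = 0 with P > 0: 0.00576N* = 0.289, so N* = 50.2.
Substitute into dN/dt = 0: 0.8(1 - 50.2/73.1) = 0.0318P*.
The bracket is 0.314, giving P* = 0.251/0.0318 = 7.89.

N* ≈ 50.2, P* ≈ 7.89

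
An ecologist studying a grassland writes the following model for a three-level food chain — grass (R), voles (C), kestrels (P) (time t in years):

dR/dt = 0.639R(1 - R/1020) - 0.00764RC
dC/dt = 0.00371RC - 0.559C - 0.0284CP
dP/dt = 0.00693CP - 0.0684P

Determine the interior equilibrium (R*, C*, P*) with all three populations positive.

R* ≈ 900, C* ≈ 9.87, P* ≈ 97.8

From dP/dt = 0: 0.00693C* = 0.0684, so C* = 9.87.
From dR/dt = 0: 0.639(1 - R*/1020) = 0.00764·9.87, giving R* = 1020·(1 - 0.118) = 900.
From dC/dt = 0: 0.00371·900 - 0.559 = 0.0284P*, so P* = 2.78/0.0284 = 97.8.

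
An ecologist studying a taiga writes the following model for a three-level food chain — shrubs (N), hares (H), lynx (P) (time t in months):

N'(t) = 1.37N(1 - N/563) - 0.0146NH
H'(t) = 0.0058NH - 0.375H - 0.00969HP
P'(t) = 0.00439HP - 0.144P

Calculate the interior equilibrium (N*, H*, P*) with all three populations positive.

From dP/dt = 0: 0.00439H* = 0.144, so H* = 32.8.
From dN/dt = 0: 1.37(1 - N*/563) = 0.0146·32.8, giving N* = 563·(1 - 0.35) = 366.
From dH/dt = 0: 0.0058·366 - 0.375 = 0.00969P*, so P* = 1.75/0.00969 = 180.

N* ≈ 366, H* ≈ 32.8, P* ≈ 180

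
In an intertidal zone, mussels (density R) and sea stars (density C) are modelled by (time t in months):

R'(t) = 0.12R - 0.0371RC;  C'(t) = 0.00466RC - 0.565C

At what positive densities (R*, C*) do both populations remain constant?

Set dC/dt = 0 with C > 0: 0.00466R - 0.565 = 0, so R* = 0.565/0.00466 = 121.
Set dR/dt = 0 with R > 0: 0.12 - 0.0371C = 0, so C* = 0.12/0.0371 = 3.23.

R* ≈ 121, C* ≈ 3.23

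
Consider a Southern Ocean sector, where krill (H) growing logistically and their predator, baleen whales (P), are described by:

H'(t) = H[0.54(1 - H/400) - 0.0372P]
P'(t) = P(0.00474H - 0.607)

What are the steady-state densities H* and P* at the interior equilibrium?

H* ≈ 128, P* ≈ 9.87

From dP/dt = 0 with P > 0: 0.00474H* = 0.607, so H* = 128.
Substitute into dH/dt = 0: 0.54(1 - 128/400) = 0.0372P*.
The bracket is 0.68, giving P* = 0.367/0.0372 = 9.87.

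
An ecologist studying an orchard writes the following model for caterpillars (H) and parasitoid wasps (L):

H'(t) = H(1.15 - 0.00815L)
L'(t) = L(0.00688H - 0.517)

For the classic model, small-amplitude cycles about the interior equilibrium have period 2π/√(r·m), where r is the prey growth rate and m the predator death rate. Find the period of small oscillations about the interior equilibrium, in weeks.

T ≈ 8.15 weeks

Here r = 1.15 and m = 0.517, so r·m = 0.595.
ω = √0.595 = 0.771 per week, hence T = 2π/ω ≈ 8.15 weeks.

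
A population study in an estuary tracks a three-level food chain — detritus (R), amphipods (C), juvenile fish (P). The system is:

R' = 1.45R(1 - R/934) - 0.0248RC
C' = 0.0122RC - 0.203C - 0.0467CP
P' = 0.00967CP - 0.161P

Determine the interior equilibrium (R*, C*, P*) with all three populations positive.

R* ≈ 668, C* ≈ 16.6, P* ≈ 170

From dP/dt = 0: 0.00967C* = 0.161, so C* = 16.6.
From dR/dt = 0: 1.45(1 - R*/934) = 0.0248·16.6, giving R* = 934·(1 - 0.285) = 668.
From dC/dt = 0: 0.0122·668 - 0.203 = 0.0467P*, so P* = 7.95/0.0467 = 170.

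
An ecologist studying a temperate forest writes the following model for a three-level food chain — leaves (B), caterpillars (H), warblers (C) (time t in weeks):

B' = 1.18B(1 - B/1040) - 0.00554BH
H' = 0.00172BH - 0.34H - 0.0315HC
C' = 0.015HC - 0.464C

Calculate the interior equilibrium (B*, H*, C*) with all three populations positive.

B* ≈ 889, H* ≈ 30.9, C* ≈ 37.7

From dC/dt = 0: 0.015H* = 0.464, so H* = 30.9.
From dB/dt = 0: 1.18(1 - B*/1040) = 0.00554·30.9, giving B* = 1040·(1 - 0.145) = 889.
From dH/dt = 0: 0.00172·889 - 0.34 = 0.0315C*, so C* = 1.19/0.0315 = 37.7.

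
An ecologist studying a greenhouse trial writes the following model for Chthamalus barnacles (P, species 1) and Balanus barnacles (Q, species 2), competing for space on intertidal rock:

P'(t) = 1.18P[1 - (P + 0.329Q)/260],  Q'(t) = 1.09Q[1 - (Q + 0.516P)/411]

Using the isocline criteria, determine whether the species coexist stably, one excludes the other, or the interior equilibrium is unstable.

Compare the nullcline intercepts: K1/α12 = 260/0.329 = 790 > K2 = 411; K2/α21 = 411/0.516 = 797 > K1 = 260.
Since both inequalities hold, each species can invade when rare, so the interior equilibrium is stable.

stable coexistence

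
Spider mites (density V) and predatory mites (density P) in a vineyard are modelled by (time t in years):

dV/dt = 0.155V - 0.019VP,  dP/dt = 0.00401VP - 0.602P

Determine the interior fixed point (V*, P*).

V* ≈ 150, P* ≈ 8.16

Set dP/dt = 0 with P > 0: 0.00401V - 0.602 = 0, so V* = 0.602/0.00401 = 150.
Set dV/dt = 0 with V > 0: 0.155 - 0.019P = 0, so P* = 0.155/0.019 = 8.16.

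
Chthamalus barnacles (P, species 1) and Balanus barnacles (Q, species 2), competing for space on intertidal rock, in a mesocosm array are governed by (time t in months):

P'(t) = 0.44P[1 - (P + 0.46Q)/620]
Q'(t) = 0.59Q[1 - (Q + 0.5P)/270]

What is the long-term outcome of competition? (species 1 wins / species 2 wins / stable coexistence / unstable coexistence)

Compare the nullcline intercepts: K1/α12 = 620/0.46 = 1350 > K2 = 270; K2/α21 = 270/0.5 = 540 < K1 = 620.
Since the inequalities point opposite ways, species 1 can invade but species 2 cannot.

species 1 excludes species 2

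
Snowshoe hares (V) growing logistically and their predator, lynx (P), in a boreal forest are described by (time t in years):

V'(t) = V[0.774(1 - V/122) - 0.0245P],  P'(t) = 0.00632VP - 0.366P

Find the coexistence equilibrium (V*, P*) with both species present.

V* ≈ 57.9, P* ≈ 16.6

From dP/dt = 0 with P > 0: 0.00632V* = 0.366, so V* = 57.9.
Substitute into dV/dt = 0: 0.774(1 - 57.9/122) = 0.0245P*.
The bracket is 0.525, giving P* = 0.407/0.0245 = 16.6.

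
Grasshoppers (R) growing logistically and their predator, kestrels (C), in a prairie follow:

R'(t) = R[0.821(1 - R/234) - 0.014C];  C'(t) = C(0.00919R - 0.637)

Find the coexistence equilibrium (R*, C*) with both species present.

R* ≈ 69.3, C* ≈ 41.3

From dC/dt = 0 with C > 0: 0.00919R* = 0.637, so R* = 69.3.
Substitute into dR/dt = 0: 0.821(1 - 69.3/234) = 0.014C*.
The bracket is 0.704, giving C* = 0.578/0.014 = 41.3.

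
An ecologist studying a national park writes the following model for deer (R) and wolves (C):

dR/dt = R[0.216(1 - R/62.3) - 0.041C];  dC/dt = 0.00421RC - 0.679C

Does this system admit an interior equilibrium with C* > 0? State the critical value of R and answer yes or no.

Threshold R = 161; K < 161, so no, the predator goes extinct.

The predator equation gives dC/dt > 0 only when R > 0.679/0.00421 = 161.
Without the predator, R → K = 62.3. Since 62.3 < 161, the predator cannot invade.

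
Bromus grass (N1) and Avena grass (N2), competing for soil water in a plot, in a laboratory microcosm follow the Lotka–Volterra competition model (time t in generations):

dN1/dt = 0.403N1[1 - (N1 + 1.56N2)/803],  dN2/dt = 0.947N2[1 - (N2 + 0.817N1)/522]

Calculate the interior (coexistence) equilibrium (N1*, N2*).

Setting both brackets to zero gives the nullclines N1 + 1.56N2 = 803 and 0.817N1 + N2 = 522.
Substituting N2 = 522 - 0.817N1 into the first: N1(1 - 1.56·0.817) = 803 - 1.56·522.
So N1* = -11.3/-0.275 = 41.2, and then N2* = 522 - 0.817·41.2 = 488.

N1* ≈ 41.2, N2* ≈ 488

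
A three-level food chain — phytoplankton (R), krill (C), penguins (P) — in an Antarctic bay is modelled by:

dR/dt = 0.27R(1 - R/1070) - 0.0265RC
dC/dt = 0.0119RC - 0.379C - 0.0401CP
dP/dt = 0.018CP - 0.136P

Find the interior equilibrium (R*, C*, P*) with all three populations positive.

R* ≈ 277, C* ≈ 7.56, P* ≈ 72.6

From dP/dt = 0: 0.018C* = 0.136, so C* = 7.56.
From dR/dt = 0: 0.27(1 - R*/1070) = 0.0265·7.56, giving R* = 1070·(1 - 0.742) = 277.
From dC/dt = 0: 0.0119·277 - 0.379 = 0.0401P*, so P* = 2.91/0.0401 = 72.6.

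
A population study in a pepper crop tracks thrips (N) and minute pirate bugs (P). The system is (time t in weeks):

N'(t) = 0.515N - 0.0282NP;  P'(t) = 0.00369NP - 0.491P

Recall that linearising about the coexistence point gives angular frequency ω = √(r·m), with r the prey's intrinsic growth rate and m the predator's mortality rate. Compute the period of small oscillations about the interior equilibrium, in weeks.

Here r = 0.515 and m = 0.491, so r·m = 0.253.
ω = √0.253 = 0.503 per week, hence T = 2π/ω ≈ 12.5 weeks.

T ≈ 12.5 weeks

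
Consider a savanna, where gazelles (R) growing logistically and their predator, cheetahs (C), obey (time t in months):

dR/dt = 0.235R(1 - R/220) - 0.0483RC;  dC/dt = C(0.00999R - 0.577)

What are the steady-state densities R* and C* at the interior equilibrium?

From dC/dt = 0 with C > 0: 0.00999R* = 0.577, so R* = 57.8.
Substitute into dR/dt = 0: 0.235(1 - 57.8/220) = 0.0483C*.
The bracket is 0.737, giving C* = 0.173/0.0483 = 3.59.

R* ≈ 57.8, C* ≈ 3.59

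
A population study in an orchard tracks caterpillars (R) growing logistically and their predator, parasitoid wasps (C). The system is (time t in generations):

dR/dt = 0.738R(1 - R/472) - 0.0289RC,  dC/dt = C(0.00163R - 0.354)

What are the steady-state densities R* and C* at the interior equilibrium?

From dC/dt = 0 with C > 0: 0.00163R* = 0.354, so R* = 217.
Substitute into dR/dt = 0: 0.738(1 - 217/472) = 0.0289C*.
The bracket is 0.54, giving C* = 0.398/0.0289 = 13.8.

R* ≈ 217, C* ≈ 13.8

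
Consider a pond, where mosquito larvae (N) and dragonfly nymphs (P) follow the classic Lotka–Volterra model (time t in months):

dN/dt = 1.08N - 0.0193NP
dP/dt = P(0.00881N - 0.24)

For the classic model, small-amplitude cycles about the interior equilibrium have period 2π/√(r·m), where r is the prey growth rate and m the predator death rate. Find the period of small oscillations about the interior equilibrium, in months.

T ≈ 12.3 months

Here r = 1.08 and m = 0.24, so r·m = 0.259.
ω = √0.259 = 0.509 per month, hence T = 2π/ω ≈ 12.3 months.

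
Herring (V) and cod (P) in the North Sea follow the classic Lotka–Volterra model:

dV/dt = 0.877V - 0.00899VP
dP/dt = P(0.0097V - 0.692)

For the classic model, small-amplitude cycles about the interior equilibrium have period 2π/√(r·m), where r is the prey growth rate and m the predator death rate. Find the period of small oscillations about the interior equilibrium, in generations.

T ≈ 8.07 generations

Here r = 0.877 and m = 0.692, so r·m = 0.607.
ω = √0.607 = 0.779 per generation, hence T = 2π/ω ≈ 8.07 generations.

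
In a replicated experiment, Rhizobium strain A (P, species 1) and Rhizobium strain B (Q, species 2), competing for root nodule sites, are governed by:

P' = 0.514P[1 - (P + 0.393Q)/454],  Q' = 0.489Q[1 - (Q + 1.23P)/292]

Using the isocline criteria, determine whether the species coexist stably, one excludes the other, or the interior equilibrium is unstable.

species 1 excludes species 2

Compare the nullcline intercepts: K1/α12 = 454/0.393 = 1160 > K2 = 292; K2/α21 = 292/1.23 = 237 < K1 = 454.
Since the inequalities point opposite ways, species 1 can invade but species 2 cannot.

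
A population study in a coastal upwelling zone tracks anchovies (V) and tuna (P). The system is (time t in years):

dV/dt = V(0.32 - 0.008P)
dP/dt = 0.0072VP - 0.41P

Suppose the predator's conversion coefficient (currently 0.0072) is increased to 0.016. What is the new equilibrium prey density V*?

V* ≈ 25.6

At the interior fixed point, setting dP/dt = 0 with P > 0 fixes V* = (predator death rate)/(VP coefficient) — independent of the other coefficients.
With the change, V* = 0.41/0.016 = 25.6; it falls from 56.9.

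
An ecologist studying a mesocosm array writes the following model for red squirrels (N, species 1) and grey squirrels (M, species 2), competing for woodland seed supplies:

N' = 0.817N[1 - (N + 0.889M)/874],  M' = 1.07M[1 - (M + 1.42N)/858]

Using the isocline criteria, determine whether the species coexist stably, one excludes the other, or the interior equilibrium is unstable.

species 1 excludes species 2

Compare the nullcline intercepts: K1/α12 = 874/0.889 = 983 > K2 = 858; K2/α21 = 858/1.42 = 604 < K1 = 874.
Since the inequalities point opposite ways, species 1 can invade but species 2 cannot.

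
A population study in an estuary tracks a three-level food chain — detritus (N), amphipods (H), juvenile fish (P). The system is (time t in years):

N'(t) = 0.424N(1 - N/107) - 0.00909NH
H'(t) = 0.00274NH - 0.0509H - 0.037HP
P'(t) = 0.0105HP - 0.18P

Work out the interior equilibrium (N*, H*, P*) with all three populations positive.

From dP/dt = 0: 0.0105H* = 0.18, so H* = 17.1.
From dN/dt = 0: 0.424(1 - N*/107) = 0.00909·17.1, giving N* = 107·(1 - 0.368) = 67.7.
From dH/dt = 0: 0.00274·67.7 - 0.0509 = 0.037P*, so P* = 0.135/0.037 = 3.64.

N* ≈ 67.7, H* ≈ 17.1, P* ≈ 3.64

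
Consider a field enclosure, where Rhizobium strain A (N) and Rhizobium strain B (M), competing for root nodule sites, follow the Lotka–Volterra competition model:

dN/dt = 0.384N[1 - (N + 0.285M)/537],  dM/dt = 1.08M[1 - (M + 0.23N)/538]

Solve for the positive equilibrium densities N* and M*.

N* ≈ 411, M* ≈ 444

Setting both brackets to zero gives the nullclines N + 0.285M = 537 and 0.23N + M = 538.
Substituting M = 538 - 0.23N into the first: N(1 - 0.285·0.23) = 537 - 0.285·538.
So N* = 384/0.934 = 411, and then M* = 538 - 0.23·411 = 444.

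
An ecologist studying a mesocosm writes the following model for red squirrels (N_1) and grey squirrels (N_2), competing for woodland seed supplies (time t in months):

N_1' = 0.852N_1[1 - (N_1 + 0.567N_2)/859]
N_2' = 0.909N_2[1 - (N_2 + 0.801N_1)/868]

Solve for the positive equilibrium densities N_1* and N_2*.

Setting both brackets to zero gives the nullclines N_1 + 0.567N_2 = 859 and 0.801N_1 + N_2 = 868.
Substituting N_2 = 868 - 0.801N_1 into the first: N_1(1 - 0.567·0.801) = 859 - 0.567·868.
So N_1* = 367/0.546 = 672, and then N_2* = 868 - 0.801·672 = 330.

N_1* ≈ 672, N_2* ≈ 330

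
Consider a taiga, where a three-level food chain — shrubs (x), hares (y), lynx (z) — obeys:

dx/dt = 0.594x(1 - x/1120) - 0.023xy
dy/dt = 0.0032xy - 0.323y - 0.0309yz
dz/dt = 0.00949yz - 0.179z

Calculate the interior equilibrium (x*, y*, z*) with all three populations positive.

x* ≈ 302, y* ≈ 18.9, z* ≈ 20.8

From dz/dt = 0: 0.00949y* = 0.179, so y* = 18.9.
From dx/dt = 0: 0.594(1 - x*/1120) = 0.023·18.9, giving x* = 1120·(1 - 0.73) = 302.
From dy/dt = 0: 0.0032·302 - 0.323 = 0.0309z*, so z* = 0.643/0.0309 = 20.8.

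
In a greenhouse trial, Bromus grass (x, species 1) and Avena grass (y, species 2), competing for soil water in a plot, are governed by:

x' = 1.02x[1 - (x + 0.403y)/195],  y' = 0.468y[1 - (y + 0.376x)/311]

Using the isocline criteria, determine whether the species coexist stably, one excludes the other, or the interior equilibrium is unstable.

stable coexistence

Compare the nullcline intercepts: K1/α12 = 195/0.403 = 484 > K2 = 311; K2/α21 = 311/0.376 = 827 > K1 = 195.
Since both inequalities hold, each species can invade when rare, so the interior equilibrium is stable.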